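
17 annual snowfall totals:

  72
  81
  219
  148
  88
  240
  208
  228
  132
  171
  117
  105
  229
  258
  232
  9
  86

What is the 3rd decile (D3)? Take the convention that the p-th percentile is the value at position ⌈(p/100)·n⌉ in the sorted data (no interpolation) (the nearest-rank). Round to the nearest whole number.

105

Sorted: 9, 72, 81, 86, 88, 105, 117, 132, 148, 171, 208, 219, 228, 229, 232, 240, 258.
n = 17.
Position = ⌈30/100 · 17⌉ = ⌈5.1⌉ = 6.
The value at rank 6 is 105.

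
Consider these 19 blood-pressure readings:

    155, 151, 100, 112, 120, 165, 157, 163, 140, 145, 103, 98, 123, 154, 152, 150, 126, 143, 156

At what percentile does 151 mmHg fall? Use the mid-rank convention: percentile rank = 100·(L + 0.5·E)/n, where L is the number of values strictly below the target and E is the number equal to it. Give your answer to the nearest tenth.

Sorted: 98, 100, 103, 112, 120, 123, 126, 140, 143, 145, 150, 151, 152, 154, 155, 156, 157, 163, 165.
Count below 151: L = 11; count equal: E = 1; n = 19.
Percentile rank = 100·(11 + 0.5·1)/19 = 100·11.5/19 = 60.53.

60.5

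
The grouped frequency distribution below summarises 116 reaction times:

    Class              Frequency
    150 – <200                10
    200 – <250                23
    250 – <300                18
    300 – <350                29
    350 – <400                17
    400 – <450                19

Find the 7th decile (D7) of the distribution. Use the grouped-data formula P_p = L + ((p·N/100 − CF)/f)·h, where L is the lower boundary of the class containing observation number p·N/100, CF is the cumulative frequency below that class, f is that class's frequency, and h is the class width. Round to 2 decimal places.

353.53

N = 116; target position k = 70/100 · 116 = 81.2.
Cumulative frequencies: 10, 33, 51, 80, 97, 116.
Observation 81.2 falls in the class 350 – <400.
L = 350, CF = 80, f = 17, h = 50.
P70 = 350 + ((81.2 − 80)/17)·50 = 350 + 3.52941 = 353.529.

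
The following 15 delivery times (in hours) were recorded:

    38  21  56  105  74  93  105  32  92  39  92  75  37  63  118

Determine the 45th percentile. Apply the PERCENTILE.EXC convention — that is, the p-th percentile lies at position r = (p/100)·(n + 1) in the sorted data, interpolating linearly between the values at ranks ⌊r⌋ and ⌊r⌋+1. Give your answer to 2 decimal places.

65.20

Sorted: 21, 32, 37, 38, 39, 56, 63, 74, 75, 92, 92, 93, 105, 105, 118.
n = 15.
r = (45/100)·(15 + 1) = 7.2.
Rank 7 is 63 and rank 8 is 74.
Interpolate: 63 + 0.2·(74 − 63) = 63 + 0.2·11 = 65.2.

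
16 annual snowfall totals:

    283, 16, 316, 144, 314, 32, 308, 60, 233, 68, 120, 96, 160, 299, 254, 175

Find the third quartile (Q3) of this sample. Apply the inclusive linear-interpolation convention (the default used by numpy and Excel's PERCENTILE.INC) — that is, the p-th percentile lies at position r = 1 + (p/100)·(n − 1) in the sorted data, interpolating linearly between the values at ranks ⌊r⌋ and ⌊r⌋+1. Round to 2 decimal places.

Sorted: 16, 32, 60, 68, 96, 120, 144, 160, 175, 233, 254, 283, 299, 308, 314, 316.
n = 16.
r = 1 + (75/100)·(16 − 1) = 1 + 11.25 = 12.25.
Rank 12 is 283 and rank 13 is 299.
Interpolate: 283 + 0.25·(299 − 283) = 283 + 0.25·16 = 287.

287.00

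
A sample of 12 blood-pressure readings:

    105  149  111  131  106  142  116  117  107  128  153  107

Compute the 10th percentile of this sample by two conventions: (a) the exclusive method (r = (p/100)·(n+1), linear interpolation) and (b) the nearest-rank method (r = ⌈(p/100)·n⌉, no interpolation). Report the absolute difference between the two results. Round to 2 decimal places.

0.70

Sorted: 105, 106, 107, 107, 111, 116, 117, 128, 131, 142, 149, 153.
n = 12.
(a) r = 1.3; between ranks 1 (105) and 2 (106): 105.3.
(b) the nearest-rank method: rank 2 → 106.
|105.3 − 106| = 0.7.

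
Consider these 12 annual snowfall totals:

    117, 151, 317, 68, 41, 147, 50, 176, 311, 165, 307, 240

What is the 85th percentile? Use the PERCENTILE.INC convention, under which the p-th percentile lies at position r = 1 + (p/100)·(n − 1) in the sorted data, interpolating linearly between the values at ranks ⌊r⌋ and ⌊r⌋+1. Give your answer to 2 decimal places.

Sorted: 41, 50, 68, 117, 147, 151, 165, 176, 240, 307, 311, 317.
n = 12.
r = 1 + (85/100)·(12 − 1) = 1 + 9.35 = 10.35.
Rank 10 is 307 and rank 11 is 311.
Interpolate: 307 + 0.35·(311 − 307) = 307 + 0.35·4 = 308.4.

308.40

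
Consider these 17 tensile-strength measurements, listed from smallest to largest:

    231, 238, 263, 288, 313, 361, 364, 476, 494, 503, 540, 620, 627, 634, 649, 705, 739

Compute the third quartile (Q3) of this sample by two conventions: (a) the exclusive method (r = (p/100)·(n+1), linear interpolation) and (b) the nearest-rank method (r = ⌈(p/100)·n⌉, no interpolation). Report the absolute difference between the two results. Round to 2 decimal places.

n = 17.
(a) r = 13.5; between ranks 13 (627) and 14 (634): 630.5.
(b) the nearest-rank method: rank 13 → 627.
|630.5 − 627| = 3.5.

3.50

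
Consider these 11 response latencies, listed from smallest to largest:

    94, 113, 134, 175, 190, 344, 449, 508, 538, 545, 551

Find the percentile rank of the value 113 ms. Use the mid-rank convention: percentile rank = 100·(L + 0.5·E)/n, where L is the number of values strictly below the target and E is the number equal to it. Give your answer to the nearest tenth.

13.6

Count below 113: L = 1; count equal: E = 1; n = 11.
Percentile rank = 100·(1 + 0.5·1)/11 = 100·1.5/11 = 13.64.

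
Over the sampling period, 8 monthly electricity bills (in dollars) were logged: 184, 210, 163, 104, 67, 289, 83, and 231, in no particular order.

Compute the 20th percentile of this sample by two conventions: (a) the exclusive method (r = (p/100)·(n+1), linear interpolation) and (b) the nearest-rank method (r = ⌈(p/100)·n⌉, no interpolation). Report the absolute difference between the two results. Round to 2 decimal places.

Sorted: 67, 83, 104, 163, 184, 210, 231, 289.
n = 8.
(a) r = 1.8; between ranks 1 (67) and 2 (83): 79.8.
(b) the nearest-rank method: rank 2 → 83.
|79.8 − 83| = 3.2.

3.20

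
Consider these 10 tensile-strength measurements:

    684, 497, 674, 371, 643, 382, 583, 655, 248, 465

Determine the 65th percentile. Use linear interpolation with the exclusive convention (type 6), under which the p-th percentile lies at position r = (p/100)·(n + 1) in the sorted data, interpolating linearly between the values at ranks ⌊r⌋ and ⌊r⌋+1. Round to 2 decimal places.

Sorted: 248, 371, 382, 465, 497, 583, 643, 655, 674, 684.
n = 10.
r = (65/100)·(10 + 1) = 7.15.
Rank 7 is 643 and rank 8 is 655.
Interpolate: 643 + 0.15·(655 − 643) = 643 + 0.15·12 = 644.8.

644.80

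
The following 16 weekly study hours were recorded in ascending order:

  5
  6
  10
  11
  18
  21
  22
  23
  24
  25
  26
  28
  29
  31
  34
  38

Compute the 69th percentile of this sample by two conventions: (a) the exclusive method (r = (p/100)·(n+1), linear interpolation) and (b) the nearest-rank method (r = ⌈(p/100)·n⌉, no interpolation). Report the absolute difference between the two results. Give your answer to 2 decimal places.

n = 16.
(a) r = 11.73; between ranks 11 (26) and 12 (28): 27.46.
(b) the nearest-rank method: rank 12 → 28.
|27.46 − 28| = 0.54.

0.54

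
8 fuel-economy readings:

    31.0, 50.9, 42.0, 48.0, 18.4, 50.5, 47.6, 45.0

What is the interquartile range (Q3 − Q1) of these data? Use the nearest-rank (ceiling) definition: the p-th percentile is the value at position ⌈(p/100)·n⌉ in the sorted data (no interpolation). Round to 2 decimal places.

Sorted: 18.4, 31.0, 42.0, 45.0, 47.6, 48.0, 50.5, 50.9.
n = 8.
P25: rank ⌈25/100·8⌉ = 2 → 31.
P75: rank ⌈75/100·8⌉ = 6 → 48.
Difference: 48 − 31 = 17.

17.00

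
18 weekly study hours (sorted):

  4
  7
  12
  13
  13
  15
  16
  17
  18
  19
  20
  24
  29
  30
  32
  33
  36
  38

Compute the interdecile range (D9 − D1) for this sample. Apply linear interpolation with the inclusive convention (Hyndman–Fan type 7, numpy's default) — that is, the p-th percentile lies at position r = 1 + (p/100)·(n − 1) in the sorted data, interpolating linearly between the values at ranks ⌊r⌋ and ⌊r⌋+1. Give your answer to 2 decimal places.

n = 18.
P10: r = 2.7; ranks 2–3 are 7, 12; interpolating gives 10.5.
P90: r = 16.3; ranks 16–17 are 33, 36; interpolating gives 33.9.
Difference: 33.9 − 10.5 = 23.4.

23.40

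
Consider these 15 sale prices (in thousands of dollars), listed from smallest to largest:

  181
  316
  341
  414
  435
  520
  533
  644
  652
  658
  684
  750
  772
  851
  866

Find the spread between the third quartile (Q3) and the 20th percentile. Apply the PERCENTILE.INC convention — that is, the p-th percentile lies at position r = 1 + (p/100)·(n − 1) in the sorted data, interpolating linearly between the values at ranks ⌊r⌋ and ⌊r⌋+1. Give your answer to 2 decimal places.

317.60

n = 15.
P20: r = 3.8; ranks 3–4 are 341, 414; interpolating gives 399.4.
P75: r = 11.5; ranks 11–12 are 684, 750; interpolating gives 717.
Difference: 717 − 399.4 = 317.6.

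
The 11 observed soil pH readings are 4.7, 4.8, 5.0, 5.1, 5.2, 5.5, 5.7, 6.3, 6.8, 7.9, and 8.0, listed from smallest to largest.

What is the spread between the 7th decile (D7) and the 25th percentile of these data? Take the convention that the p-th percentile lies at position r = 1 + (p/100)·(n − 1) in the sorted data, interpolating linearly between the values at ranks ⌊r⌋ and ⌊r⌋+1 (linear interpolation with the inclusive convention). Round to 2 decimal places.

1.25

n = 11.
P25: r = 3.5; ranks 3–4 are 5.0, 5.1; interpolating gives 5.05.
P70: r = 8 (integer) → 6.3.
Difference: 6.3 − 5.05 = 1.25.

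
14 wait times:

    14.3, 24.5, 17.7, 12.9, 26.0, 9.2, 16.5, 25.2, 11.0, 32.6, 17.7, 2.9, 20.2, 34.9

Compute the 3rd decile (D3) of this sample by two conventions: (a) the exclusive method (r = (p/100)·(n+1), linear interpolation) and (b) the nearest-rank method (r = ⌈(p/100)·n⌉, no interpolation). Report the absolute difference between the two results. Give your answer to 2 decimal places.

0.70

Sorted: 2.9, 9.2, 11.0, 12.9, 14.3, 16.5, 17.7, 17.7, 20.2, 24.5, 25.2, 26.0, 32.6, 34.9.
n = 14.
(a) r = 4.5; between ranks 4 (12.9) and 5 (14.3): 13.6.
(b) the nearest-rank method: rank 5 → 14.3.
|13.6 − 14.3| = 0.7.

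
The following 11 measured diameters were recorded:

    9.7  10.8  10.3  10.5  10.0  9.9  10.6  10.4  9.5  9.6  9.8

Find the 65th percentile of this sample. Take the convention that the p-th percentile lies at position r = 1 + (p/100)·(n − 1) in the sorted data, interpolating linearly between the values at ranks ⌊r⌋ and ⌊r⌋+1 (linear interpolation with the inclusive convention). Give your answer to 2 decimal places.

Sorted: 9.5, 9.6, 9.7, 9.8, 9.9, 10.0, 10.3, 10.4, 10.5, 10.6, 10.8.
n = 11.
r = 1 + (65/100)·(11 − 1) = 1 + 6.5 = 7.5.
Rank 7 is 10.3 and rank 8 is 10.4.
Interpolate: 10.3 + 0.5·(10.4 − 10.3) = 10.3 + 0.5·0.1 = 10.35.

10.35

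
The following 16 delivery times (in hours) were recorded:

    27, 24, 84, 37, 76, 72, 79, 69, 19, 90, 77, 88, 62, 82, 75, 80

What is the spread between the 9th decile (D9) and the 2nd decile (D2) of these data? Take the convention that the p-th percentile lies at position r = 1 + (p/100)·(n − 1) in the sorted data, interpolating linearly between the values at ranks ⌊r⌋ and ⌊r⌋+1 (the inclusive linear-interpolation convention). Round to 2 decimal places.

49.00

Sorted: 19, 24, 27, 37, 62, 69, 72, 75, 76, 77, 79, 80, 82, 84, 88, 90.
n = 16.
P20: r = 4 (integer) → 37.
P90: r = 14.5; ranks 14–15 are 84, 88; interpolating gives 86.
Difference: 86 − 37 = 49.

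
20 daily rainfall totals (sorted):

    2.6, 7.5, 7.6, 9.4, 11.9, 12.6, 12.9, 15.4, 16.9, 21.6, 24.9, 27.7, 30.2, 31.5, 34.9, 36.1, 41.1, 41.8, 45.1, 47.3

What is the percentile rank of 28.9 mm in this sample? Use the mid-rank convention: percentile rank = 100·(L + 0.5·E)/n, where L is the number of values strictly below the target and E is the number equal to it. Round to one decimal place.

Count below 28.9: L = 12; count equal: E = 0; n = 20.
Percentile rank = 100·(12 + 0.5·0)/20 = 100·12/20 = 60.

60.0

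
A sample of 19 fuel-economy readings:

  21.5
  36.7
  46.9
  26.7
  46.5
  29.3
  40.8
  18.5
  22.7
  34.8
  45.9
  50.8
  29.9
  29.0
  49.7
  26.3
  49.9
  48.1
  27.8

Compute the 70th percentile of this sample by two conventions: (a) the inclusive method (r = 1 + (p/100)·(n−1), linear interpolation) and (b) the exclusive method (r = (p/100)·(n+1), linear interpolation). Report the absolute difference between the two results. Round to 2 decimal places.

0.24

Sorted: 18.5, 21.5, 22.7, 26.3, 26.7, 27.8, 29.0, 29.3, 29.9, 34.8, 36.7, 40.8, 45.9, 46.5, 46.9, 48.1, 49.7, 49.9, 50.8.
n = 19.
(a) r = 13.6; between ranks 13 (45.9) and 14 (46.5): 46.26.
(b) r = 14 → value at rank 14 = 46.5.
|46.26 − 46.5| = 0.24.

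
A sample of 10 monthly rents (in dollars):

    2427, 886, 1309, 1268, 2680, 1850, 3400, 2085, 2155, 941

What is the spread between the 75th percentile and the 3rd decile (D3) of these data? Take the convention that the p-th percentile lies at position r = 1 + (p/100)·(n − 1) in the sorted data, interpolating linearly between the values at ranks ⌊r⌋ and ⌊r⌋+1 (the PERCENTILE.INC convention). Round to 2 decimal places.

Sorted: 886, 941, 1268, 1309, 1850, 2085, 2155, 2427, 2680, 3400.
n = 10.
P30: r = 3.7; ranks 3–4 are 1268, 1309; interpolating gives 1296.7.
P75: r = 7.75; ranks 7–8 are 2155, 2427; interpolating gives 2359.
Difference: 2359 − 1296.7 = 1062.3.

1062.30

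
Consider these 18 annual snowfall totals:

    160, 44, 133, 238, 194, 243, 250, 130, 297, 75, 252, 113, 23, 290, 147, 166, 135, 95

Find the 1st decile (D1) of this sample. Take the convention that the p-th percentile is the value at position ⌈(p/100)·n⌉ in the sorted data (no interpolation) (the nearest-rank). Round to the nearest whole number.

Sorted: 23, 44, 75, 95, 113, 130, 133, 135, 147, 160, 166, 194, 238, 243, 250, 252, 290, 297.
n = 18.
Position = ⌈10/100 · 18⌉ = ⌈1.8⌉ = 2.
The value at rank 2 is 44.

44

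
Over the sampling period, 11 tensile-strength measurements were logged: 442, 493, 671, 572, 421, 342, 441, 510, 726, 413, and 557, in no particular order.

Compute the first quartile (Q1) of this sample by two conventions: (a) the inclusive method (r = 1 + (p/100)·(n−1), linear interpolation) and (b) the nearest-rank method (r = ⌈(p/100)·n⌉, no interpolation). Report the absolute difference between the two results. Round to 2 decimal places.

10.00

Sorted: 342, 413, 421, 441, 442, 493, 510, 557, 572, 671, 726.
n = 11.
(a) r = 3.5; between ranks 3 (421) and 4 (441): 431.
(b) the nearest-rank method: rank 3 → 421.
|431 − 421| = 10.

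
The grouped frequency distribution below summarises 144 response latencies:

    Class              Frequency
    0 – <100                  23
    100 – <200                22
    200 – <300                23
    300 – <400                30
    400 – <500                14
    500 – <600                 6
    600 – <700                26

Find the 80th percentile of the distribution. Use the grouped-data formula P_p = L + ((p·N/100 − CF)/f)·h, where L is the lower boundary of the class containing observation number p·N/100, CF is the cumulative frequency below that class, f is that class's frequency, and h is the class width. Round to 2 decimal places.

553.33

N = 144; target position k = 80/100 · 144 = 115.2.
Cumulative frequencies: 23, 45, 68, 98, 112, 118, 144.
Observation 115.2 falls in the class 500 – <600.
L = 500, CF = 112, f = 6, h = 100.
P80 = 500 + ((115.2 − 112)/6)·100 = 500 + 53.3333 = 553.333.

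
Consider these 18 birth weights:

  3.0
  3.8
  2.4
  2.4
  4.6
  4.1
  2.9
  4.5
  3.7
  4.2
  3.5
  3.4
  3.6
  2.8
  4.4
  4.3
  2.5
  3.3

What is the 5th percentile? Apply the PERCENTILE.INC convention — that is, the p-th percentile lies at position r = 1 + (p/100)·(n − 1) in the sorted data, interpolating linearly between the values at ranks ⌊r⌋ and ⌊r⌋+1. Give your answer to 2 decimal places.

2.40

Sorted: 2.4, 2.4, 2.5, 2.8, 2.9, 3.0, 3.3, 3.4, 3.5, 3.6, 3.7, 3.8, 4.1, 4.2, 4.3, 4.4, 4.5, 4.6.
n = 18.
r = 1 + (5/100)·(18 − 1) = 1 + 0.85 = 1.85.
Rank 1 is 2.4 and rank 2 is 2.4.
Interpolate: 2.4 + 0.85·(2.4 − 2.4) = 2.4 + 0.85·0 = 2.4.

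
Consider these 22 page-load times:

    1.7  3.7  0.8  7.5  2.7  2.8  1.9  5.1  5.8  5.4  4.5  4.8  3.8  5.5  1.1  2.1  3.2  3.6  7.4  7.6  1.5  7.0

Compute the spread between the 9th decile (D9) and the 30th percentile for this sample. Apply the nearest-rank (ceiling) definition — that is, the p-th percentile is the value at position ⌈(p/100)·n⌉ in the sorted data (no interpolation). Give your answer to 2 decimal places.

4.70

Sorted: 0.8, 1.1, 1.5, 1.7, 1.9, 2.1, 2.7, 2.8, 3.2, 3.6, 3.7, 3.8, 4.5, 4.8, 5.1, 5.4, 5.5, 5.8, 7.0, 7.4, 7.5, 7.6.
n = 22.
P30: rank ⌈30/100·22⌉ = 7 → 2.7.
P90: rank ⌈90/100·22⌉ = 20 → 7.4.
Difference: 7.4 − 2.7 = 4.7.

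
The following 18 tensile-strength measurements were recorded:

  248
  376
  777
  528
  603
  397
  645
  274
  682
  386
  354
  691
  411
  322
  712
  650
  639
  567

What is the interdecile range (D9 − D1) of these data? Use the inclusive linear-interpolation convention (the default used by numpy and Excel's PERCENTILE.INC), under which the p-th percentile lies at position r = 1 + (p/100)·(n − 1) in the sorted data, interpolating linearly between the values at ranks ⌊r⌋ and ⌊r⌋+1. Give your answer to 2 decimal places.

389.70

Sorted: 248, 274, 322, 354, 376, 386, 397, 411, 528, 567, 603, 639, 645, 650, 682, 691, 712, 777.
n = 18.
P10: r = 2.7; ranks 2–3 are 274, 322; interpolating gives 307.6.
P90: r = 16.3; ranks 16–17 are 691, 712; interpolating gives 697.3.
Difference: 697.3 − 307.6 = 389.7.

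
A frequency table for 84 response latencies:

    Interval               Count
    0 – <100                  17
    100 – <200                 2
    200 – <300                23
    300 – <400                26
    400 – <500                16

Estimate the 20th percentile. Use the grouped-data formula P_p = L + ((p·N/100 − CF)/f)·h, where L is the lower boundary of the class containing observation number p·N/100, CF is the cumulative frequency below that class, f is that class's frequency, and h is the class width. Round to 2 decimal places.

N = 84; target position k = 20/100 · 84 = 16.8.
Cumulative frequencies: 17, 19, 42, 68, 84.
Observation 16.8 falls in the class 0 – <100.
L = 0, CF = 0, f = 17, h = 100.
P20 = 0 + ((16.8 − 0)/17)·100 = 0 + 98.8235 = 98.8235.

98.82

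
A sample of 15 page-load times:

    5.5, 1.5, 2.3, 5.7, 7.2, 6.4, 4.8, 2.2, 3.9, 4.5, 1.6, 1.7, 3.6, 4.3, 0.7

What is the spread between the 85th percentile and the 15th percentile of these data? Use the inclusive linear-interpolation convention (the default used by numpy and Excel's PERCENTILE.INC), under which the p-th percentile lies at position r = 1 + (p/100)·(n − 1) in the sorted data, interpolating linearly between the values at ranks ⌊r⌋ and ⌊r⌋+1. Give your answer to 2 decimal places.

Sorted: 0.7, 1.5, 1.6, 1.7, 2.2, 2.3, 3.6, 3.9, 4.3, 4.5, 4.8, 5.5, 5.7, 6.4, 7.2.
n = 15.
P15: r = 3.1; ranks 3–4 are 1.6, 1.7; interpolating gives 1.61.
P85: r = 12.9; ranks 12–13 are 5.5, 5.7; interpolating gives 5.68.
Difference: 5.68 − 1.61 = 4.07.

4.07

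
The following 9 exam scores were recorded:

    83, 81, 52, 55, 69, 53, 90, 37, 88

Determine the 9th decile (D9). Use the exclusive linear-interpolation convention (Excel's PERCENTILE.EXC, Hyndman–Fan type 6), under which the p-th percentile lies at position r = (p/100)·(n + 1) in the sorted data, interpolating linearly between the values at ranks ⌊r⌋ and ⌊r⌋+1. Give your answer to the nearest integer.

90

Sorted: 37, 52, 53, 55, 69, 81, 83, 88, 90.
n = 9.
r = (90/100)·(9 + 1) = 9.
r is an integer, so P90 is the value at rank 9: 90.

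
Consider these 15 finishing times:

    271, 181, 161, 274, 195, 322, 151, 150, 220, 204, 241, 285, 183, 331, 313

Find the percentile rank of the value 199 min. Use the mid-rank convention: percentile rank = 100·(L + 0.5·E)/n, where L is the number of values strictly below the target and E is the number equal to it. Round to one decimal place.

Sorted: 150, 151, 161, 181, 183, 195, 204, 220, 241, 271, 274, 285, 313, 322, 331.
Count below 199: L = 6; count equal: E = 0; n = 15.
Percentile rank = 100·(6 + 0.5·0)/15 = 100·6/15 = 40.

40.0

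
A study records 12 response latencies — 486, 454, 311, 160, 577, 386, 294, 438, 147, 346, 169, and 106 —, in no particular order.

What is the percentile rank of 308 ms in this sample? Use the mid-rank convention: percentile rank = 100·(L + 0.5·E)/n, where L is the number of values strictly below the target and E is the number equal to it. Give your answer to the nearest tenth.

41.7

Sorted: 106, 147, 160, 169, 294, 311, 346, 386, 438, 454, 486, 577.
Count below 308: L = 5; count equal: E = 0; n = 12.
Percentile rank = 100·(5 + 0.5·0)/12 = 100·5/12 = 41.67.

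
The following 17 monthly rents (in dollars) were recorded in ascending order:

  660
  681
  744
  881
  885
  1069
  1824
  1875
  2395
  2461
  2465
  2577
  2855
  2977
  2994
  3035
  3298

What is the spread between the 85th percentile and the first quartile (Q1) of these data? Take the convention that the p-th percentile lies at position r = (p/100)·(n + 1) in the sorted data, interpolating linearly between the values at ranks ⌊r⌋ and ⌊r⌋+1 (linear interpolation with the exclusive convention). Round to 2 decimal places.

n = 17.
P25: r = 4.5; ranks 4–5 are 881, 885; interpolating gives 883.
P85: r = 15.3; ranks 15–16 are 2994, 3035; interpolating gives 3006.3.
Difference: 3006.3 − 883 = 2123.3.

2123.30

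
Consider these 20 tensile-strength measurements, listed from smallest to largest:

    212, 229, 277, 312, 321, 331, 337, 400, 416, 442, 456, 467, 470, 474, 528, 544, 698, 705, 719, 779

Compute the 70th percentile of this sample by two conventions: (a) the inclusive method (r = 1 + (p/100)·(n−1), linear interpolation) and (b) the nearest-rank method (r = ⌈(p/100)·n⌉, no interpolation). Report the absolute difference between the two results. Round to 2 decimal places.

16.20

n = 20.
(a) r = 14.3; between ranks 14 (474) and 15 (528): 490.2.
(b) the nearest-rank method: rank 14 → 474.
|490.2 − 474| = 16.2.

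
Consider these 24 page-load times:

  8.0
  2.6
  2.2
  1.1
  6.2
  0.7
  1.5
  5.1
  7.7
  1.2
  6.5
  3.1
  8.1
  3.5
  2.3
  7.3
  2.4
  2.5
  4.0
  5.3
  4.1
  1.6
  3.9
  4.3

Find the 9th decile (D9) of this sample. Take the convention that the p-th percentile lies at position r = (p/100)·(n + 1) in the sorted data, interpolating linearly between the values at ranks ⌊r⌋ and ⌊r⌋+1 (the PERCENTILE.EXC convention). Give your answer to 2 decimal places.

Sorted: 0.7, 1.1, 1.2, 1.5, 1.6, 2.2, 2.3, 2.4, 2.5, 2.6, 3.1, 3.5, 3.9, 4.0, 4.1, 4.3, 5.1, 5.3, 6.2, 6.5, 7.3, 7.7, 8.0, 8.1.
n = 24.
r = (90/100)·(24 + 1) = 22.5.
Rank 22 is 7.7 and rank 23 is 8.0.
Interpolate: 7.7 + 0.5·(8.0 − 7.7) = 7.7 + 0.5·0.3 = 7.85.

7.85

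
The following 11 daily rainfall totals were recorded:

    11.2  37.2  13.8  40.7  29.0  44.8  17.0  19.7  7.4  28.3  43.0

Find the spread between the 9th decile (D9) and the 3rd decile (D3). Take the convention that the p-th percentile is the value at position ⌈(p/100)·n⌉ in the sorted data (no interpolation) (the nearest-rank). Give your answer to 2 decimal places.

Sorted: 7.4, 11.2, 13.8, 17.0, 19.7, 28.3, 29.0, 37.2, 40.7, 43.0, 44.8.
n = 11.
P30: rank ⌈30/100·11⌉ = 4 → 17.
P90: rank ⌈90/100·11⌉ = 10 → 43.
Difference: 43 − 17 = 26.

26.00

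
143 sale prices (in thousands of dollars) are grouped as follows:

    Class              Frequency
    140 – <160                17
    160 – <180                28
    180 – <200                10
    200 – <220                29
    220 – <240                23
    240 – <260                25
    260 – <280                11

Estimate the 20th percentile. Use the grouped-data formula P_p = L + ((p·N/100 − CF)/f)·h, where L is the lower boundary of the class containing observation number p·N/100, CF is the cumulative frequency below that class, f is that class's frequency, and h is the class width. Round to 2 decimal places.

168.29

N = 143; target position k = 20/100 · 143 = 28.6.
Cumulative frequencies: 17, 45, 55, 84, 107, 132, 143.
Observation 28.6 falls in the class 160 – <180.
L = 160, CF = 17, f = 28, h = 20.
P20 = 160 + ((28.6 − 17)/28)·20 = 160 + 8.28571 = 168.286.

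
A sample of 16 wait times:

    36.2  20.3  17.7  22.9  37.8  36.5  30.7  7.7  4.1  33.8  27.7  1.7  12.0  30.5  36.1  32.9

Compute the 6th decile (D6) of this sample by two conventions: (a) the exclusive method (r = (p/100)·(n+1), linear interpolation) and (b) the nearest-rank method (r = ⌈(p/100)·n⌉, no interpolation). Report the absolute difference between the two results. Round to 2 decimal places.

Sorted: 1.7, 4.1, 7.7, 12.0, 17.7, 20.3, 22.9, 27.7, 30.5, 30.7, 32.9, 33.8, 36.1, 36.2, 36.5, 37.8.
n = 16.
(a) r = 10.2; between ranks 10 (30.7) and 11 (32.9): 31.14.
(b) the nearest-rank method: rank 10 → 30.7.
|31.14 − 30.7| = 0.44.

0.44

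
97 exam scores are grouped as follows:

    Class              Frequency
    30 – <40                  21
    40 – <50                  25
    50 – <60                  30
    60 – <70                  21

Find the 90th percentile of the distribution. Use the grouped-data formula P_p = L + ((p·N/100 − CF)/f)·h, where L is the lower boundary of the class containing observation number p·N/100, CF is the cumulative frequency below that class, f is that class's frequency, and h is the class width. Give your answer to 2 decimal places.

N = 97; target position k = 90/100 · 97 = 87.3.
Cumulative frequencies: 21, 46, 76, 97.
Observation 87.3 falls in the class 60 – <70.
L = 60, CF = 76, f = 21, h = 10.
P90 = 60 + ((87.3 − 76)/21)·10 = 60 + 5.38095 = 65.381.

65.38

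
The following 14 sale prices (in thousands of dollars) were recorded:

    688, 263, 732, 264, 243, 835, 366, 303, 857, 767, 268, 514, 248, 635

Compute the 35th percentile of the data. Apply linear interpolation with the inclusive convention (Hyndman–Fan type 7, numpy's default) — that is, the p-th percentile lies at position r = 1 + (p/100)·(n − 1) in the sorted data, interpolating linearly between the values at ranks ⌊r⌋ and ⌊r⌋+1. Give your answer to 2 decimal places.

Sorted: 243, 248, 263, 264, 268, 303, 366, 514, 635, 688, 732, 767, 835, 857.
n = 14.
r = 1 + (35/100)·(14 − 1) = 1 + 4.55 = 5.55.
Rank 5 is 268 and rank 6 is 303.
Interpolate: 268 + 0.55·(303 − 268) = 268 + 0.55·35 = 287.25.

287.25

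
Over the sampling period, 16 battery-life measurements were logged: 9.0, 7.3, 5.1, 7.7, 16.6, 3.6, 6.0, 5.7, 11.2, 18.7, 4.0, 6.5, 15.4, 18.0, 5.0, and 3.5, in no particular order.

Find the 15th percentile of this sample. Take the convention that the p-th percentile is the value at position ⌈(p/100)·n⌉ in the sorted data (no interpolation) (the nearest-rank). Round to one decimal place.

Sorted: 3.5, 3.6, 4.0, 5.0, 5.1, 5.7, 6.0, 6.5, 7.3, 7.7, 9.0, 11.2, 15.4, 16.6, 18.0, 18.7.
n = 16.
Position = ⌈15/100 · 16⌉ = ⌈2.4⌉ = 3.
The value at rank 3 is 4.0.

4.0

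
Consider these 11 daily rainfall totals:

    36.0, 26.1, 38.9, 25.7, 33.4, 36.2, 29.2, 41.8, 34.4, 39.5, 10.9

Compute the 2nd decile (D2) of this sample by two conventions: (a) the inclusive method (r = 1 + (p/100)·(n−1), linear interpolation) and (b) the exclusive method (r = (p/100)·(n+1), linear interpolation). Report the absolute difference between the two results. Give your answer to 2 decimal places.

0.24

Sorted: 10.9, 25.7, 26.1, 29.2, 33.4, 34.4, 36.0, 36.2, 38.9, 39.5, 41.8.
n = 11.
(a) r = 3 → value at rank 3 = 26.1.
(b) r = 2.4; between ranks 2 (25.7) and 3 (26.1): 25.86.
|26.1 − 25.86| = 0.24.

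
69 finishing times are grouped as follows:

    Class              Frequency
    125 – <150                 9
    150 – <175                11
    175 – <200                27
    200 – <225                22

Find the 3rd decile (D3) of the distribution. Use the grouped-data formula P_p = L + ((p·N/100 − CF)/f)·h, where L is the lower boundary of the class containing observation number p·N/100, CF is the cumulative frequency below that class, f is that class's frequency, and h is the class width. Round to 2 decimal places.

175.65

N = 69; target position k = 30/100 · 69 = 20.7.
Cumulative frequencies: 9, 20, 47, 69.
Observation 20.7 falls in the class 175 – <200.
L = 175, CF = 20, f = 27, h = 25.
P30 = 175 + ((20.7 − 20)/27)·25 = 175 + 0.648148 = 175.648.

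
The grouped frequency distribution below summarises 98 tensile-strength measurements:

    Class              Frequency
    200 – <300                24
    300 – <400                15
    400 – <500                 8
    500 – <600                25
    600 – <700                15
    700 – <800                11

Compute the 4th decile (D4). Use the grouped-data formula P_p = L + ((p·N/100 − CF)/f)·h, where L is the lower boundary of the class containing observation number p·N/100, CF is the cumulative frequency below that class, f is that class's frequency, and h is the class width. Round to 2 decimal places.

N = 98; target position k = 40/100 · 98 = 39.2.
Cumulative frequencies: 24, 39, 47, 72, 87, 98.
Observation 39.2 falls in the class 400 – <500.
L = 400, CF = 39, f = 8, h = 100.
P40 = 400 + ((39.2 − 39)/8)·100 = 400 + 2.5 = 402.5.

402.50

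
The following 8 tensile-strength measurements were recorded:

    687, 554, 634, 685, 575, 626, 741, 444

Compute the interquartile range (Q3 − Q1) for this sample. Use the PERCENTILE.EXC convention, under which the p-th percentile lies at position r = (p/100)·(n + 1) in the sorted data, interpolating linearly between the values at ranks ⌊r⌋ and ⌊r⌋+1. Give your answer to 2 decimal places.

127.25

Sorted: 444, 554, 575, 626, 634, 685, 687, 741.
n = 8.
P25: r = 2.25; ranks 2–3 are 554, 575; interpolating gives 559.25.
P75: r = 6.75; ranks 6–7 are 685, 687; interpolating gives 686.5.
Difference: 686.5 − 559.25 = 127.25.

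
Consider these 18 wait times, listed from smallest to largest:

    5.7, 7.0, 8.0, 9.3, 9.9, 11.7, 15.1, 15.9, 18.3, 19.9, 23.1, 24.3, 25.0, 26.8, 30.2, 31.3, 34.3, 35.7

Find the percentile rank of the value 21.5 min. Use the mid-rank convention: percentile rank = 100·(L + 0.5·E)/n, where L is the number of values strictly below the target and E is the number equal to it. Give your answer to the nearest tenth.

Count below 21.5: L = 10; count equal: E = 0; n = 18.
Percentile rank = 100·(10 + 0.5·0)/18 = 100·10/18 = 55.56.

55.6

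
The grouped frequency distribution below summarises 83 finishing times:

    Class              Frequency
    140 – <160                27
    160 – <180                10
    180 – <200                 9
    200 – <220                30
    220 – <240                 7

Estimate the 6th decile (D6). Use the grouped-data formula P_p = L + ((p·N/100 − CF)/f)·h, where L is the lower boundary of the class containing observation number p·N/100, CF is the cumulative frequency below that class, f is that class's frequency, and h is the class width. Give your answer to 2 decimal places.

N = 83; target position k = 60/100 · 83 = 49.8.
Cumulative frequencies: 27, 37, 46, 76, 83.
Observation 49.8 falls in the class 200 – <220.
L = 200, CF = 46, f = 30, h = 20.
P60 = 200 + ((49.8 − 46)/30)·20 = 200 + 2.53333 = 202.533.

202.53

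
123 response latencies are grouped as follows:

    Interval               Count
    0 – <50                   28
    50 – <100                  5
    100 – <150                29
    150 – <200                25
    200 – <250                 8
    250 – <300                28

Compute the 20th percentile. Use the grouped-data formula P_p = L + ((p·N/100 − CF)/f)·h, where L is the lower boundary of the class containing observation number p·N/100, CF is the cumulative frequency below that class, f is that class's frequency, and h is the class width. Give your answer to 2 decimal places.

43.93

N = 123; target position k = 20/100 · 123 = 24.6.
Cumulative frequencies: 28, 33, 62, 87, 95, 123.
Observation 24.6 falls in the class 0 – <50.
L = 0, CF = 0, f = 28, h = 50.
P20 = 0 + ((24.6 − 0)/28)·50 = 0 + 43.9286 = 43.9286.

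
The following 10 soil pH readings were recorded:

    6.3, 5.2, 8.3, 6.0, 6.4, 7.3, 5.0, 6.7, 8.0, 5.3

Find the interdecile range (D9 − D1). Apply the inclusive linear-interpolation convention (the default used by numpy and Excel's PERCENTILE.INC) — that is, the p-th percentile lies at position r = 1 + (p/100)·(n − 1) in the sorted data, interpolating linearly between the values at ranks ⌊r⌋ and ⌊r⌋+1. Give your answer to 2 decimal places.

2.85

Sorted: 5.0, 5.2, 5.3, 6.0, 6.3, 6.4, 6.7, 7.3, 8.0, 8.3.
n = 10.
P10: r = 1.9; ranks 1–2 are 5.0, 5.2; interpolating gives 5.18.
P90: r = 9.1; ranks 9–10 are 8.0, 8.3; interpolating gives 8.03.
Difference: 8.03 − 5.18 = 2.85.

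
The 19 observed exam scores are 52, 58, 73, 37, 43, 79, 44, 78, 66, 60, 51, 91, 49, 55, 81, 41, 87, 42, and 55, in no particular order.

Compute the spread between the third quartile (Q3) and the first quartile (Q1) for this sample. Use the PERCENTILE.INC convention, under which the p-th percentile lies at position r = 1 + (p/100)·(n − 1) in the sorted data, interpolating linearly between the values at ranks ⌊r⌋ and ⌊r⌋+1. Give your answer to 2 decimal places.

Sorted: 37, 41, 42, 43, 44, 49, 51, 52, 55, 55, 58, 60, 66, 73, 78, 79, 81, 87, 91.
n = 19.
P25: r = 5.5; ranks 5–6 are 44, 49; interpolating gives 46.5.
P75: r = 14.5; ranks 14–15 are 73, 78; interpolating gives 75.5.
Difference: 75.5 − 46.5 = 29.

29.00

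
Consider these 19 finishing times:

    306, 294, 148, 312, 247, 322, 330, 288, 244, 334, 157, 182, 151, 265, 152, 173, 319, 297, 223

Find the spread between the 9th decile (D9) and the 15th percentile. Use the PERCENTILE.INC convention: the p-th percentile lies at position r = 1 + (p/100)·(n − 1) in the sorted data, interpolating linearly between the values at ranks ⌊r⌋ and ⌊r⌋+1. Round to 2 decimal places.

Sorted: 148, 151, 152, 157, 173, 182, 223, 244, 247, 265, 288, 294, 297, 306, 312, 319, 322, 330, 334.
n = 19.
P15: r = 3.7; ranks 3–4 are 152, 157; interpolating gives 155.5.
P90: r = 17.2; ranks 17–18 are 322, 330; interpolating gives 323.6.
Difference: 323.6 − 155.5 = 168.1.

168.10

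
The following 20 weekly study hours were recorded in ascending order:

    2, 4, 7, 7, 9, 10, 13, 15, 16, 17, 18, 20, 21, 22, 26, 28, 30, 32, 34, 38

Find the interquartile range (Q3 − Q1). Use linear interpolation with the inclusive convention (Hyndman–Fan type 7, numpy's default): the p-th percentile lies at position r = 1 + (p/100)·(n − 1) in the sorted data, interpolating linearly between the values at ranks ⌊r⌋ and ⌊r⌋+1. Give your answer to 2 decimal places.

16.75

n = 20.
P25: r = 5.75; ranks 5–6 are 9, 10; interpolating gives 9.75.
P75: r = 15.25; ranks 15–16 are 26, 28; interpolating gives 26.5.
Difference: 26.5 − 9.75 = 16.75.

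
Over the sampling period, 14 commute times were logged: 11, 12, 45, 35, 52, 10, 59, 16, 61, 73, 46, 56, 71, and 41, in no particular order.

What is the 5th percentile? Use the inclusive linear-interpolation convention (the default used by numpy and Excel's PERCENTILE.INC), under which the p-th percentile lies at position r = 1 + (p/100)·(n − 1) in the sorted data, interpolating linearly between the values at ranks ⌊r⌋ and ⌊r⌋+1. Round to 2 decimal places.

Sorted: 10, 11, 12, 16, 35, 41, 45, 46, 52, 56, 59, 61, 71, 73.
n = 14.
r = 1 + (5/100)·(14 − 1) = 1 + 0.65 = 1.65.
Rank 1 is 10 and rank 2 is 11.
Interpolate: 10 + 0.65·(11 − 10) = 10 + 0.65·1 = 10.65.

10.65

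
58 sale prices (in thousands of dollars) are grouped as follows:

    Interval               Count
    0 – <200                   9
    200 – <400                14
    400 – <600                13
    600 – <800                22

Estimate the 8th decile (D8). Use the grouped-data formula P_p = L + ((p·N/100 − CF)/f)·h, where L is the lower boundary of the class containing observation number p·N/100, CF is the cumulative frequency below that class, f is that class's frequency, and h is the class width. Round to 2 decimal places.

694.55

N = 58; target position k = 80/100 · 58 = 46.4.
Cumulative frequencies: 9, 23, 36, 58.
Observation 46.4 falls in the class 600 – <800.
L = 600, CF = 36, f = 22, h = 200.
P80 = 600 + ((46.4 − 36)/22)·200 = 600 + 94.5455 = 694.545.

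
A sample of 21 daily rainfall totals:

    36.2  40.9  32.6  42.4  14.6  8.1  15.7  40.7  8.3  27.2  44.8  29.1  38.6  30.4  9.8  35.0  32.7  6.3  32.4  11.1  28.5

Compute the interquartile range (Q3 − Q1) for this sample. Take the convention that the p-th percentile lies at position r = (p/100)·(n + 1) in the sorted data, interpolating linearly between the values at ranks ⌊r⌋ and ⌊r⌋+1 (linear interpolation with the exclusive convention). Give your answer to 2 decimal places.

24.55

Sorted: 6.3, 8.1, 8.3, 9.8, 11.1, 14.6, 15.7, 27.2, 28.5, 29.1, 30.4, 32.4, 32.6, 32.7, 35.0, 36.2, 38.6, 40.7, 40.9, 42.4, 44.8.
n = 21.
P25: r = 5.5; ranks 5–6 are 11.1, 14.6; interpolating gives 12.85.
P75: r = 16.5; ranks 16–17 are 36.2, 38.6; interpolating gives 37.4.
Difference: 37.4 − 12.85 = 24.55.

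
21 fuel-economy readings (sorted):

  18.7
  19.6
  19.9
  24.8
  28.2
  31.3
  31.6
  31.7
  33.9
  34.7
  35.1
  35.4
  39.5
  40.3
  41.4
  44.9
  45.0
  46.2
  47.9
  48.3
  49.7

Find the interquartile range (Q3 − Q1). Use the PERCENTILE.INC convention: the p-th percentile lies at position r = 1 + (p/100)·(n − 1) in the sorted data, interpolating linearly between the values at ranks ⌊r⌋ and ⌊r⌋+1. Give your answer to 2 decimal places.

13.60

n = 21.
P25: r = 6 (integer) → 31.3.
P75: r = 16 (integer) → 44.9.
Difference: 44.9 − 31.3 = 13.6.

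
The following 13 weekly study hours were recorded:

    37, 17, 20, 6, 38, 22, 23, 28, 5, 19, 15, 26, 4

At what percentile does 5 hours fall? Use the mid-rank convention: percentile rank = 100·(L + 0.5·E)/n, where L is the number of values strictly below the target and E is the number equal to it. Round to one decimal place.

Sorted: 4, 5, 6, 15, 17, 19, 20, 22, 23, 26, 28, 37, 38.
Count below 5: L = 1; count equal: E = 1; n = 13.
Percentile rank = 100·(1 + 0.5·1)/13 = 100·1.5/13 = 11.54.

11.5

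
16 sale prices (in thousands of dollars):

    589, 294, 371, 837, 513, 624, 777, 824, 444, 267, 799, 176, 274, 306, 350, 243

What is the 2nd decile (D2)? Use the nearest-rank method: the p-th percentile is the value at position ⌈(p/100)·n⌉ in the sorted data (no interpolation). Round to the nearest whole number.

Sorted: 176, 243, 267, 274, 294, 306, 350, 371, 444, 513, 589, 624, 777, 799, 824, 837.
n = 16.
Position = ⌈20/100 · 16⌉ = ⌈3.2⌉ = 4.
The value at rank 4 is 274.

274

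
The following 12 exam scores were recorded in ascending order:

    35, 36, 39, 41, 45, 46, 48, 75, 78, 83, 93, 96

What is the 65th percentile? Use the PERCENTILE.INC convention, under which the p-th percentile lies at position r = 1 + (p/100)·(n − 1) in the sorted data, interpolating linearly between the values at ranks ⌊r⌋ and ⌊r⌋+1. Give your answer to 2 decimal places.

75.45

n = 12.
r = 1 + (65/100)·(12 − 1) = 1 + 7.15 = 8.15.
Rank 8 is 75 and rank 9 is 78.
Interpolate: 75 + 0.15·(78 − 75) = 75 + 0.15·3 = 75.45.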